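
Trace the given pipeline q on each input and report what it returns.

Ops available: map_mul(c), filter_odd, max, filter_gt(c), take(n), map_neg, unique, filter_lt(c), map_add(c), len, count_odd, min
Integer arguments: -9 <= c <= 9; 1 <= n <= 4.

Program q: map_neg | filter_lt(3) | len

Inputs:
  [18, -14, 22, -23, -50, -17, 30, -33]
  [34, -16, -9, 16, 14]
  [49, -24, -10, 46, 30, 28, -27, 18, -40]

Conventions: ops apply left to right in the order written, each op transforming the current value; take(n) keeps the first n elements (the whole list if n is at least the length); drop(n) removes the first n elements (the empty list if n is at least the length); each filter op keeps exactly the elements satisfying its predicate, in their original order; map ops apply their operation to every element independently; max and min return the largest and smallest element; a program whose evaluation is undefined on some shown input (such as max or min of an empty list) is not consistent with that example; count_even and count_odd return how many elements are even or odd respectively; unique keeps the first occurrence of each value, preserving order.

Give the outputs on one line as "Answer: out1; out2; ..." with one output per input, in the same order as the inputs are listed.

Execution, op by op:
  [18, -14, 22, -23, -50, -17, 30, -33] -> [-18, 14, -22, 23, 50, 17, -30, 33] -> [-18, -22, -30] -> 3
  [34, -16, -9, 16, 14] -> [-34, 16, 9, -16, -14] -> [-34, -16, -14] -> 3
  [49, -24, -10, 46, 30, 28, -27, 18, -40] -> [-49, 24, 10, -46, -30, -28, 27, -18, 40] -> [-49, -46, -30, -28, -18] -> 5

3; 3; 5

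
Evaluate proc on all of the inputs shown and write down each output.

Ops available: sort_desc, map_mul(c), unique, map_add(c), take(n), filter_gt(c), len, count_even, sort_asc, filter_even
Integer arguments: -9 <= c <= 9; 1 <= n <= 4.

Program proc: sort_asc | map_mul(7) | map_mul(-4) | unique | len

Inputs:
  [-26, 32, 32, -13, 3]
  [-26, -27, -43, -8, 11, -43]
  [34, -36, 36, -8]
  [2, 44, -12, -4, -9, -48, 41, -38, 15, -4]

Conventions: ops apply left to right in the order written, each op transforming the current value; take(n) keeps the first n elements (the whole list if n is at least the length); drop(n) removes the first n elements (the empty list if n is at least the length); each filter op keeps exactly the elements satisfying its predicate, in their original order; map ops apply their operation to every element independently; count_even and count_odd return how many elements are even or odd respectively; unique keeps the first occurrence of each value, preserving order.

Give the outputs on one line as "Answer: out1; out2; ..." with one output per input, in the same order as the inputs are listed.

4; 5; 4; 9

Execution, op by op:
  [-26, 32, 32, -13, 3] -> [-26, -13, 3, 32, 32] -> [-182, -91, 21, 224, 224] -> [728, 364, -84, -896, -896] -> [728, 364, -84, -896] -> 4
  [-26, -27, -43, -8, 11, -43] -> [-43, -43, -27, -26, -8, 11] -> [-301, -301, -189, -182, -56, 77] -> [1204, 1204, 756, 728, 224, -308] -> [1204, 756, 728, 224, -308] -> 5
  [34, -36, 36, -8] -> [-36, -8, 34, 36] -> [-252, -56, 238, 252] -> [1008, 224, -952, -1008] -> [1008, 224, -952, -1008] -> 4
  [2, 44, -12, -4, -9, -48, 41, -38, 15, -4] -> [-48, -38, -12, -9, -4, -4, 2, 15, 41, 44] -> [-336, -266, -84, -63, -28, -28, 14, 105, 287, 308] -> [1344, 1064, 336, 252, 112, 112, -56, -420, -1148, -1232] -> [1344, 1064, 336, 252, 112, -56, -420, -1148, -1232] -> 9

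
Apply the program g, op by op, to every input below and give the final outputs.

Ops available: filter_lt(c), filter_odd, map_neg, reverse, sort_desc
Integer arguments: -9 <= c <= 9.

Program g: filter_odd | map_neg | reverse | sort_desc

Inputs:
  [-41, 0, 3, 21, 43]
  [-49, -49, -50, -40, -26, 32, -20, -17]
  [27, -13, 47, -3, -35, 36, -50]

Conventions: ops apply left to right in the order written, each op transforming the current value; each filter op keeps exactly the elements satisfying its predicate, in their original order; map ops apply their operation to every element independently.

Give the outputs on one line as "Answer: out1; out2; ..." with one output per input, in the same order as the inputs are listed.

[41, -3, -21, -43]; [49, 49, 17]; [35, 13, 3, -27, -47]

Execution, op by op:
  [-41, 0, 3, 21, 43] -> [-41, 3, 21, 43] -> [41, -3, -21, -43] -> [-43, -21, -3, 41] -> [41, -3, -21, -43]
  [-49, -49, -50, -40, -26, 32, -20, -17] -> [-49, -49, -17] -> [49, 49, 17] -> [17, 49, 49] -> [49, 49, 17]
  [27, -13, 47, -3, -35, 36, -50] -> [27, -13, 47, -3, -35] -> [-27, 13, -47, 3, 35] -> [35, 3, -47, 13, -27] -> [35, 13, 3, -27, -47]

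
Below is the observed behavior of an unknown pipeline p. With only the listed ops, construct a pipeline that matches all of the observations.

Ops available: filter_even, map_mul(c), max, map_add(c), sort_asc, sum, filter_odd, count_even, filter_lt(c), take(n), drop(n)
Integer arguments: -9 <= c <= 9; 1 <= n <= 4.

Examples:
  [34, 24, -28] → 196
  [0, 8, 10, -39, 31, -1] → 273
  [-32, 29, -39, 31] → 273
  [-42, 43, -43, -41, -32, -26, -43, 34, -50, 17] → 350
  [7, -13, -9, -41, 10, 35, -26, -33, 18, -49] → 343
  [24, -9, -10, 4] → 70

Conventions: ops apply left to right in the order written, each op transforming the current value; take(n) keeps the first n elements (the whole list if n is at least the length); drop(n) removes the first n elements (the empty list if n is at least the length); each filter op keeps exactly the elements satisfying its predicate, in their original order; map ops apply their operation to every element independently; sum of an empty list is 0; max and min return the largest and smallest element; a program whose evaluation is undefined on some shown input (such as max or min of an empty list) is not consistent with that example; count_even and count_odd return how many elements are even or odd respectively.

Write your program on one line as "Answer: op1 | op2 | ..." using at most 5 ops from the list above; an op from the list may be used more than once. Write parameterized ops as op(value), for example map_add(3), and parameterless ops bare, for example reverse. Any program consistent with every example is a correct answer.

drop(2) | sort_asc | map_mul(-7) | max

Check, running the answer program on each example:
  [34, 24, -28] -> [-28] -> [-28] -> [196] -> 196
  [0, 8, 10, -39, 31, -1] -> [10, -39, 31, -1] -> [-39, -1, 10, 31] -> [273, 7, -70, -217] -> 273
  [-32, 29, -39, 31] -> [-39, 31] -> [-39, 31] -> [273, -217] -> 273
  [-42, 43, -43, -41, -32, -26, -43, 34, -50, 17] -> [-43, -41, -32, -26, -43, 34, -50, 17] -> [-50, -43, -43, -41, -32, -26, 17, 34] -> [350, 301, 301, 287, 224, 182, -119, -238] -> 350
  [7, -13, -9, -41, 10, 35, -26, -33, 18, -49] -> [-9, -41, 10, 35, -26, -33, 18, -49] -> [-49, -41, -33, -26, -9, 10, 18, 35] -> [343, 287, 231, 182, 63, -70, -126, -245] -> 343
  [24, -9, -10, 4] -> [-10, 4] -> [-10, 4] -> [70, -28] -> 70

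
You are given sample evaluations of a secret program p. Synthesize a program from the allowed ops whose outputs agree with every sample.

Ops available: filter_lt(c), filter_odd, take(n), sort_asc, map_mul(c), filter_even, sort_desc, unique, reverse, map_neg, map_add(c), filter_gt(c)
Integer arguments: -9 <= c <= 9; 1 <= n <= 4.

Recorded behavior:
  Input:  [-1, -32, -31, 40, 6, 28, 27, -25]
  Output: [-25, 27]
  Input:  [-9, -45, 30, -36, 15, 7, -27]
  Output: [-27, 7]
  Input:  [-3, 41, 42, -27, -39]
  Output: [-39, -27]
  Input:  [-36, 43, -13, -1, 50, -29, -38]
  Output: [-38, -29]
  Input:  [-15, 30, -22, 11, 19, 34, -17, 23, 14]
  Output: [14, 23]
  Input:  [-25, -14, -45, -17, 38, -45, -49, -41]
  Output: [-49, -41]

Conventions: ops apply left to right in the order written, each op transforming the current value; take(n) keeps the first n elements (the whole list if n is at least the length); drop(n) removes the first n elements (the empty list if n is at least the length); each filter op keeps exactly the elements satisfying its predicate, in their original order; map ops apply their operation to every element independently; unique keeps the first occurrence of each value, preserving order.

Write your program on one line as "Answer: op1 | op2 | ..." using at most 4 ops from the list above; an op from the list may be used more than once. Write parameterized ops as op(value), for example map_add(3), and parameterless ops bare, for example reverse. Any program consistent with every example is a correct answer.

reverse | take(2) | sort_asc

Check, running the answer program on each example:
  [-1, -32, -31, 40, 6, 28, 27, -25] -> [-25, 27, 28, 6, 40, -31, -32, -1] -> [-25, 27] -> [-25, 27]
  [-9, -45, 30, -36, 15, 7, -27] -> [-27, 7, 15, -36, 30, -45, -9] -> [-27, 7] -> [-27, 7]
  [-3, 41, 42, -27, -39] -> [-39, -27, 42, 41, -3] -> [-39, -27] -> [-39, -27]
  [-36, 43, -13, -1, 50, -29, -38] -> [-38, -29, 50, -1, -13, 43, -36] -> [-38, -29] -> [-38, -29]
  [-15, 30, -22, 11, 19, 34, -17, 23, 14] -> [14, 23, -17, 34, 19, 11, -22, 30, -15] -> [14, 23] -> [14, 23]
  [-25, -14, -45, -17, 38, -45, -49, -41] -> [-41, -49, -45, 38, -17, -45, -14, -25] -> [-41, -49] -> [-49, -41]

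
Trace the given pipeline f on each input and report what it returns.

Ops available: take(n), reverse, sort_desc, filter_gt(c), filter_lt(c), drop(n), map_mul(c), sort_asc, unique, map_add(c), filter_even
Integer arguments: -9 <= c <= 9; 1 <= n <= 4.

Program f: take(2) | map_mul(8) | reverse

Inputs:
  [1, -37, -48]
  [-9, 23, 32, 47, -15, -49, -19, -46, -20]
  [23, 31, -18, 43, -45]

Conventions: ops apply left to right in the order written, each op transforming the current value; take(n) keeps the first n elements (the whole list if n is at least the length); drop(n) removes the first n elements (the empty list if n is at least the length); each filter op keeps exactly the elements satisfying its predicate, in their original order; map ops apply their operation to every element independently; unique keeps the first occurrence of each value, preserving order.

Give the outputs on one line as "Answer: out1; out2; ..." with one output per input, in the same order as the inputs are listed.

[-296, 8]; [184, -72]; [248, 184]

Execution, op by op:
  [1, -37, -48] -> [1, -37] -> [8, -296] -> [-296, 8]
  [-9, 23, 32, 47, -15, -49, -19, -46, -20] -> [-9, 23] -> [-72, 184] -> [184, -72]
  [23, 31, -18, 43, -45] -> [23, 31] -> [184, 248] -> [248, 184]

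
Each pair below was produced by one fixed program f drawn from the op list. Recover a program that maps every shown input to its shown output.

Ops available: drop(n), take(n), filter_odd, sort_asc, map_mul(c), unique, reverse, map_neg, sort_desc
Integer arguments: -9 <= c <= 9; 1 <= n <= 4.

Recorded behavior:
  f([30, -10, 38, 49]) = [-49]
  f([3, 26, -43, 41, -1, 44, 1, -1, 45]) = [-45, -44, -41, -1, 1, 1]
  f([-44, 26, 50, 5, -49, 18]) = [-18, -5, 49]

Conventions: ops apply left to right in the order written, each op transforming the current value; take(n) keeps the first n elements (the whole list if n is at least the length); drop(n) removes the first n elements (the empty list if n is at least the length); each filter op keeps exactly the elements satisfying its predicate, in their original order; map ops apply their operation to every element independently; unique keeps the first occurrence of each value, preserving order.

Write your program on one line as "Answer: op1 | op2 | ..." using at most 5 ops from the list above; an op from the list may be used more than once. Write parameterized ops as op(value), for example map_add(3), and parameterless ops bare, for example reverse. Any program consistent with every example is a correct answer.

drop(3) | sort_asc | sort_desc | map_neg

Check, running the answer program on each example:
  [30, -10, 38, 49] -> [49] -> [49] -> [49] -> [-49]
  [3, 26, -43, 41, -1, 44, 1, -1, 45] -> [41, -1, 44, 1, -1, 45] -> [-1, -1, 1, 41, 44, 45] -> [45, 44, 41, 1, -1, -1] -> [-45, -44, -41, -1, 1, 1]
  [-44, 26, 50, 5, -49, 18] -> [5, -49, 18] -> [-49, 5, 18] -> [18, 5, -49] -> [-18, -5, 49]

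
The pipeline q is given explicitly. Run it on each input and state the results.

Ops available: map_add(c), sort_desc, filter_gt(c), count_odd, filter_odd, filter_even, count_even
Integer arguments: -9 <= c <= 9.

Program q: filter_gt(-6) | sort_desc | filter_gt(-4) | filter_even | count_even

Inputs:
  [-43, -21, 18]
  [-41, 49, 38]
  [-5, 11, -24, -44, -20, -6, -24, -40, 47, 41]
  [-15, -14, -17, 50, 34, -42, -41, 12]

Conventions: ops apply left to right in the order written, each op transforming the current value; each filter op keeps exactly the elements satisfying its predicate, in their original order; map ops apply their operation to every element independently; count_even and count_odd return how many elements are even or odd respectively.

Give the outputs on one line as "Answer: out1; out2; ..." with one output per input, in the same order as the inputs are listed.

Execution, op by op:
  [-43, -21, 18] -> [18] -> [18] -> [18] -> [18] -> 1
  [-41, 49, 38] -> [49, 38] -> [49, 38] -> [49, 38] -> [38] -> 1
  [-5, 11, -24, -44, -20, -6, -24, -40, 47, 41] -> [-5, 11, 47, 41] -> [47, 41, 11, -5] -> [47, 41, 11] -> [] -> 0
  [-15, -14, -17, 50, 34, -42, -41, 12] -> [50, 34, 12] -> [50, 34, 12] -> [50, 34, 12] -> [50, 34, 12] -> 3

1; 1; 0; 3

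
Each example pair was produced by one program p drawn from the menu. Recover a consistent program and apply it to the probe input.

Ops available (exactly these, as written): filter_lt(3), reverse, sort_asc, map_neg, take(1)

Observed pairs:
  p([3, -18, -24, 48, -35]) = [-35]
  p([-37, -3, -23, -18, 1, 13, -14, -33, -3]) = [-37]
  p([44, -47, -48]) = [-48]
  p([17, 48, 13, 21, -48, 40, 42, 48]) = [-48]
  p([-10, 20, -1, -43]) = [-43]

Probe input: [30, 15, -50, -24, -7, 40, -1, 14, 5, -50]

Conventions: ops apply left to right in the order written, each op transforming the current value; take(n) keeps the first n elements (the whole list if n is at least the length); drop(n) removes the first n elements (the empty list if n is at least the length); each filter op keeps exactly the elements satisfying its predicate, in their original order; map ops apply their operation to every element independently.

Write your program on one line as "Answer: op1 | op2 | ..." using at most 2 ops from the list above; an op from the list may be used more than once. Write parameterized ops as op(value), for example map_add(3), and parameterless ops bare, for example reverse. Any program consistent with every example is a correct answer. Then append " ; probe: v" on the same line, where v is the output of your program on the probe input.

sort_asc | take(1) ; probe: [-50]

Check, running the answer program on each example:
  [3, -18, -24, 48, -35] -> [-35, -24, -18, 3, 48] -> [-35]
  [-37, -3, -23, -18, 1, 13, -14, -33, -3] -> [-37, -33, -23, -18, -14, -3, -3, 1, 13] -> [-37]
  [44, -47, -48] -> [-48, -47, 44] -> [-48]
  [17, 48, 13, 21, -48, 40, 42, 48] -> [-48, 13, 17, 21, 40, 42, 48, 48] -> [-48]
  [-10, 20, -1, -43] -> [-43, -10, -1, 20] -> [-43]
  probe: [30, 15, -50, -24, -7, 40, -1, 14, 5, -50] -> [-50, -50, -24, -7, -1, 5, 14, 15, 30, 40] -> [-50]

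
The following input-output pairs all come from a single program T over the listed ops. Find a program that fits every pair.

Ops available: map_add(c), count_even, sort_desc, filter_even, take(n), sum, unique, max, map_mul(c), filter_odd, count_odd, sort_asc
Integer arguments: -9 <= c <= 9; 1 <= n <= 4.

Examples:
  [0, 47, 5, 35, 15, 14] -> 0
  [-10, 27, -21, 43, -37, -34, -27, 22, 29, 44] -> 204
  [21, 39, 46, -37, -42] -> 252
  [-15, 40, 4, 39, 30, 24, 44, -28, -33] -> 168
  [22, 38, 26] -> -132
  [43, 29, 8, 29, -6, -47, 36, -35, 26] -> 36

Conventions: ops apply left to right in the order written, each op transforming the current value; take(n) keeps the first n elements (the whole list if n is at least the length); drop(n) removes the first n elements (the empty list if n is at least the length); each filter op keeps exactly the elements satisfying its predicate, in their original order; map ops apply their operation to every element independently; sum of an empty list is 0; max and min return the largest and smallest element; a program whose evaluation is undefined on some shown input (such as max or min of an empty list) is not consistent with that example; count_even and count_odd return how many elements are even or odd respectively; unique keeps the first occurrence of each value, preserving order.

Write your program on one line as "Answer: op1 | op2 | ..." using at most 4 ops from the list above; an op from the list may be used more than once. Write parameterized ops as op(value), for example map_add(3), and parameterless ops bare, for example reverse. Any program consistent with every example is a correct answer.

filter_even | sort_desc | map_mul(-6) | max

Check, running the answer program on each example:
  [0, 47, 5, 35, 15, 14] -> [0, 14] -> [14, 0] -> [-84, 0] -> 0
  [-10, 27, -21, 43, -37, -34, -27, 22, 29, 44] -> [-10, -34, 22, 44] -> [44, 22, -10, -34] -> [-264, -132, 60, 204] -> 204
  [21, 39, 46, -37, -42] -> [46, -42] -> [46, -42] -> [-276, 252] -> 252
  [-15, 40, 4, 39, 30, 24, 44, -28, -33] -> [40, 4, 30, 24, 44, -28] -> [44, 40, 30, 24, 4, -28] -> [-264, -240, -180, -144, -24, 168] -> 168
  [22, 38, 26] -> [22, 38, 26] -> [38, 26, 22] -> [-228, -156, -132] -> -132
  [43, 29, 8, 29, -6, -47, 36, -35, 26] -> [8, -6, 36, 26] -> [36, 26, 8, -6] -> [-216, -156, -48, 36] -> 36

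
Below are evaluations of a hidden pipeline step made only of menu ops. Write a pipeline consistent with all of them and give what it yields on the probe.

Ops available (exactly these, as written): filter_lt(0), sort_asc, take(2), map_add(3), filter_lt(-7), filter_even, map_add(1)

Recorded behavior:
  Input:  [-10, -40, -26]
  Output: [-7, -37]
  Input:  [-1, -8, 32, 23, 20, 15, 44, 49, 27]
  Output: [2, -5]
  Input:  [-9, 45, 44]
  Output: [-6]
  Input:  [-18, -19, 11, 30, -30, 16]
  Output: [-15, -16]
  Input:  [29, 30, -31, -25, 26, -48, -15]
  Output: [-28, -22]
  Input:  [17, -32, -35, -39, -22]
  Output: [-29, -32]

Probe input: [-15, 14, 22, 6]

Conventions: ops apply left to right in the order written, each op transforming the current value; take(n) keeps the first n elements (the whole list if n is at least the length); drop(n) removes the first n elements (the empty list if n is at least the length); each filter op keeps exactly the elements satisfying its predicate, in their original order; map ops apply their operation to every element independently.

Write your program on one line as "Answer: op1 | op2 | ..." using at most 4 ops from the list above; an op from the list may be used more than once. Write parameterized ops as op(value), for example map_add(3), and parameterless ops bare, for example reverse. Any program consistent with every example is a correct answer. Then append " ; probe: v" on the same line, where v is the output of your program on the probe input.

filter_lt(0) | map_add(3) | take(2) ; probe: [-12]

Check, running the answer program on each example:
  [-10, -40, -26] -> [-10, -40, -26] -> [-7, -37, -23] -> [-7, -37]
  [-1, -8, 32, 23, 20, 15, 44, 49, 27] -> [-1, -8] -> [2, -5] -> [2, -5]
  [-9, 45, 44] -> [-9] -> [-6] -> [-6]
  [-18, -19, 11, 30, -30, 16] -> [-18, -19, -30] -> [-15, -16, -27] -> [-15, -16]
  [29, 30, -31, -25, 26, -48, -15] -> [-31, -25, -48, -15] -> [-28, -22, -45, -12] -> [-28, -22]
  [17, -32, -35, -39, -22] -> [-32, -35, -39, -22] -> [-29, -32, -36, -19] -> [-29, -32]
  probe: [-15, 14, 22, 6] -> [-15] -> [-12] -> [-12]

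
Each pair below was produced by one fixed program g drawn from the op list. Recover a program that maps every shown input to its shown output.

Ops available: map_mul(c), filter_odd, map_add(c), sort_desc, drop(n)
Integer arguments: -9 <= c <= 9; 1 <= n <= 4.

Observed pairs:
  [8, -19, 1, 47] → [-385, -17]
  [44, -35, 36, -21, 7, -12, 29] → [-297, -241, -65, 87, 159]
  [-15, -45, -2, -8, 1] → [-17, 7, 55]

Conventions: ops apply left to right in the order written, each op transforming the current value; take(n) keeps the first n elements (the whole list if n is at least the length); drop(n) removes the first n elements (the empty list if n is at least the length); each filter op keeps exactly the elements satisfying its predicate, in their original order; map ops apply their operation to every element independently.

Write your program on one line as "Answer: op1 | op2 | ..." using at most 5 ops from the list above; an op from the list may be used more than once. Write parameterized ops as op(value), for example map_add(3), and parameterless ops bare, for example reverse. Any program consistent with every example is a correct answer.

drop(2) | sort_desc | map_mul(-8) | map_add(-9)

Check, running the answer program on each example:
  [8, -19, 1, 47] -> [1, 47] -> [47, 1] -> [-376, -8] -> [-385, -17]
  [44, -35, 36, -21, 7, -12, 29] -> [36, -21, 7, -12, 29] -> [36, 29, 7, -12, -21] -> [-288, -232, -56, 96, 168] -> [-297, -241, -65, 87, 159]
  [-15, -45, -2, -8, 1] -> [-2, -8, 1] -> [1, -2, -8] -> [-8, 16, 64] -> [-17, 7, 55]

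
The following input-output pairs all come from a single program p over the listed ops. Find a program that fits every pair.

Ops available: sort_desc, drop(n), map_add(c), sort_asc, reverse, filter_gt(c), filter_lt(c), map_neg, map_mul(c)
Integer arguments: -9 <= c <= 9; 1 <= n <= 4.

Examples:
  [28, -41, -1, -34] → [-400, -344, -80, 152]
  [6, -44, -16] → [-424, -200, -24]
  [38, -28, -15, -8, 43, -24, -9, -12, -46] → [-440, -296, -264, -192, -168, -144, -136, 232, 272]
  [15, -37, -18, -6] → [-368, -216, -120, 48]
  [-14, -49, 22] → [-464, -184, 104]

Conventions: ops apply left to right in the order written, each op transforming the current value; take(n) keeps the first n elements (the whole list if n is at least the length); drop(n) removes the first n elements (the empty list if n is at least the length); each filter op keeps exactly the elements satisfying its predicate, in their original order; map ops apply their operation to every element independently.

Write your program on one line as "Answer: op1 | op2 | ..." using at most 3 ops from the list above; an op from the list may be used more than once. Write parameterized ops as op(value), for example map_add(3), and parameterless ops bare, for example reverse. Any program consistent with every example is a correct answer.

sort_asc | map_add(-9) | map_mul(8)

Check, running the answer program on each example:
  [28, -41, -1, -34] -> [-41, -34, -1, 28] -> [-50, -43, -10, 19] -> [-400, -344, -80, 152]
  [6, -44, -16] -> [-44, -16, 6] -> [-53, -25, -3] -> [-424, -200, -24]
  [38, -28, -15, -8, 43, -24, -9, -12, -46] -> [-46, -28, -24, -15, -12, -9, -8, 38, 43] -> [-55, -37, -33, -24, -21, -18, -17, 29, 34] -> [-440, -296, -264, -192, -168, -144, -136, 232, 272]
  [15, -37, -18, -6] -> [-37, -18, -6, 15] -> [-46, -27, -15, 6] -> [-368, -216, -120, 48]
  [-14, -49, 22] -> [-49, -14, 22] -> [-58, -23, 13] -> [-464, -184, 104]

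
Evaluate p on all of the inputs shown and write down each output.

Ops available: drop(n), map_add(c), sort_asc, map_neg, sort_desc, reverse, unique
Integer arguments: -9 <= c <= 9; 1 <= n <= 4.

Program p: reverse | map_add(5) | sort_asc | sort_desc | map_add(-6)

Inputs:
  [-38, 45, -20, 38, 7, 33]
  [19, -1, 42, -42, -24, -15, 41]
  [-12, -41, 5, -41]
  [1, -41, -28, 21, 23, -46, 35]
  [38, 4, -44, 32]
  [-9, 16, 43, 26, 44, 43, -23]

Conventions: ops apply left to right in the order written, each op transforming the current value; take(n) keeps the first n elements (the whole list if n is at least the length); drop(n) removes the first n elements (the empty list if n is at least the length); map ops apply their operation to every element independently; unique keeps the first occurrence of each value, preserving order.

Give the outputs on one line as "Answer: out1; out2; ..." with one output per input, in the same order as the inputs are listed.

[44, 37, 32, 6, -21, -39]; [41, 40, 18, -2, -16, -25, -43]; [4, -13, -42, -42]; [34, 22, 20, 0, -29, -42, -47]; [37, 31, 3, -45]; [43, 42, 42, 25, 15, -10, -24]

Execution, op by op:
  [-38, 45, -20, 38, 7, 33] -> [33, 7, 38, -20, 45, -38] -> [38, 12, 43, -15, 50, -33] -> [-33, -15, 12, 38, 43, 50] -> [50, 43, 38, 12, -15, -33] -> [44, 37, 32, 6, -21, -39]
  [19, -1, 42, -42, -24, -15, 41] -> [41, -15, -24, -42, 42, -1, 19] -> [46, -10, -19, -37, 47, 4, 24] -> [-37, -19, -10, 4, 24, 46, 47] -> [47, 46, 24, 4, -10, -19, -37] -> [41, 40, 18, -2, -16, -25, -43]
  [-12, -41, 5, -41] -> [-41, 5, -41, -12] -> [-36, 10, -36, -7] -> [-36, -36, -7, 10] -> [10, -7, -36, -36] -> [4, -13, -42, -42]
  [1, -41, -28, 21, 23, -46, 35] -> [35, -46, 23, 21, -28, -41, 1] -> [40, -41, 28, 26, -23, -36, 6] -> [-41, -36, -23, 6, 26, 28, 40] -> [40, 28, 26, 6, -23, -36, -41] -> [34, 22, 20, 0, -29, -42, -47]
  [38, 4, -44, 32] -> [32, -44, 4, 38] -> [37, -39, 9, 43] -> [-39, 9, 37, 43] -> [43, 37, 9, -39] -> [37, 31, 3, -45]
  [-9, 16, 43, 26, 44, 43, -23] -> [-23, 43, 44, 26, 43, 16, -9] -> [-18, 48, 49, 31, 48, 21, -4] -> [-18, -4, 21, 31, 48, 48, 49] -> [49, 48, 48, 31, 21, -4, -18] -> [43, 42, 42, 25, 15, -10, -24]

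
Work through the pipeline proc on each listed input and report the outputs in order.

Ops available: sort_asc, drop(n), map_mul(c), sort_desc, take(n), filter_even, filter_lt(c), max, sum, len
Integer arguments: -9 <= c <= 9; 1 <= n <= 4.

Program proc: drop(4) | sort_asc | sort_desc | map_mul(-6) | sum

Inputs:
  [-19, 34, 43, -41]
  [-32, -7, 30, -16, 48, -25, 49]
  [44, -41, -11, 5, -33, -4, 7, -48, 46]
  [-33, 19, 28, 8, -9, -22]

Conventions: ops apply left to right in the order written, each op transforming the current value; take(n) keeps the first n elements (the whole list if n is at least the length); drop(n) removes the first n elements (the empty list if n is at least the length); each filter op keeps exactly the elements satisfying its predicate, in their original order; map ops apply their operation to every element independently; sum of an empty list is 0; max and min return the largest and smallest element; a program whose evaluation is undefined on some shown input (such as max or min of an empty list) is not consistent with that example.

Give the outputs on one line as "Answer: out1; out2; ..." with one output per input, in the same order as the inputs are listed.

0; -432; 192; 186

Execution, op by op:
  [-19, 34, 43, -41] -> [] -> [] -> [] -> [] -> 0
  [-32, -7, 30, -16, 48, -25, 49] -> [48, -25, 49] -> [-25, 48, 49] -> [49, 48, -25] -> [-294, -288, 150] -> -432
  [44, -41, -11, 5, -33, -4, 7, -48, 46] -> [-33, -4, 7, -48, 46] -> [-48, -33, -4, 7, 46] -> [46, 7, -4, -33, -48] -> [-276, -42, 24, 198, 288] -> 192
  [-33, 19, 28, 8, -9, -22] -> [-9, -22] -> [-22, -9] -> [-9, -22] -> [54, 132] -> 186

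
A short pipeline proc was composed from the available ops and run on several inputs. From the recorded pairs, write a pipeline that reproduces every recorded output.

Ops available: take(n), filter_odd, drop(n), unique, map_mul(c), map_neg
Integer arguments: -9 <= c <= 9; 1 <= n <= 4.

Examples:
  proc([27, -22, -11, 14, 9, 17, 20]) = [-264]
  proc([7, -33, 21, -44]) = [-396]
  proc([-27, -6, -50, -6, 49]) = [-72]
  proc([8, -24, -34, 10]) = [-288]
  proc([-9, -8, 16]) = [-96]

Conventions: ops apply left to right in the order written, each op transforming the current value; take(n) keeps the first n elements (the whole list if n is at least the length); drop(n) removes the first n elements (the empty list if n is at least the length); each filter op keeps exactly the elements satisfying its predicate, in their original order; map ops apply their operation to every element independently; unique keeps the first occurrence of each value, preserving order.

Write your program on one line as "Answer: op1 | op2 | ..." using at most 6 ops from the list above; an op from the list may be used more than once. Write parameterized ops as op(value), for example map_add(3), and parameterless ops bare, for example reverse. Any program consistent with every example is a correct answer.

map_mul(-2) | drop(1) | map_mul(6) | take(1) | map_neg

Check, running the answer program on each example:
  [27, -22, -11, 14, 9, 17, 20] -> [-54, 44, 22, -28, -18, -34, -40] -> [44, 22, -28, -18, -34, -40] -> [264, 132, -168, -108, -204, -240] -> [264] -> [-264]
  [7, -33, 21, -44] -> [-14, 66, -42, 88] -> [66, -42, 88] -> [396, -252, 528] -> [396] -> [-396]
  [-27, -6, -50, -6, 49] -> [54, 12, 100, 12, -98] -> [12, 100, 12, -98] -> [72, 600, 72, -588] -> [72] -> [-72]
  [8, -24, -34, 10] -> [-16, 48, 68, -20] -> [48, 68, -20] -> [288, 408, -120] -> [288] -> [-288]
  [-9, -8, 16] -> [18, 16, -32] -> [16, -32] -> [96, -192] -> [96] -> [-96]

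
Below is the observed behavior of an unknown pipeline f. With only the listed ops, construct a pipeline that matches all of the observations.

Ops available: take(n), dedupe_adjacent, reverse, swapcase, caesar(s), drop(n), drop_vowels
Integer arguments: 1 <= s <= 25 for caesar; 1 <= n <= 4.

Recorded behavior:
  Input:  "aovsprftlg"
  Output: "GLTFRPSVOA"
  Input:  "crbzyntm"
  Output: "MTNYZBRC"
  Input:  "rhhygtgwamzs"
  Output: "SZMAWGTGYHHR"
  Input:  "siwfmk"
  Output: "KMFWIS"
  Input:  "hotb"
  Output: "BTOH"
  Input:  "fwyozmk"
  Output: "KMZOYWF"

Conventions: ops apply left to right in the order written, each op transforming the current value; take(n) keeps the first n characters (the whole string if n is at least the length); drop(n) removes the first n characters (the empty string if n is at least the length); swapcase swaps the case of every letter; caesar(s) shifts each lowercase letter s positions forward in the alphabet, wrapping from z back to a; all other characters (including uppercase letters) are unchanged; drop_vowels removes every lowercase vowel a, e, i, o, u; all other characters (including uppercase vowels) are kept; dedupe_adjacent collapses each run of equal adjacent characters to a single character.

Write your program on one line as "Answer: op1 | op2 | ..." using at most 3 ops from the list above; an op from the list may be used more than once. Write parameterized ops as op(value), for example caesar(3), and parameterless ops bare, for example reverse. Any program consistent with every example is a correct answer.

swapcase | reverse

Check, running the answer program on each example:
  "aovsprftlg" -> "AOVSPRFTLG" -> "GLTFRPSVOA"
  "crbzyntm" -> "CRBZYNTM" -> "MTNYZBRC"
  "rhhygtgwamzs" -> "RHHYGTGWAMZS" -> "SZMAWGTGYHHR"
  "siwfmk" -> "SIWFMK" -> "KMFWIS"
  "hotb" -> "HOTB" -> "BTOH"
  "fwyozmk" -> "FWYOZMK" -> "KMZOYWF"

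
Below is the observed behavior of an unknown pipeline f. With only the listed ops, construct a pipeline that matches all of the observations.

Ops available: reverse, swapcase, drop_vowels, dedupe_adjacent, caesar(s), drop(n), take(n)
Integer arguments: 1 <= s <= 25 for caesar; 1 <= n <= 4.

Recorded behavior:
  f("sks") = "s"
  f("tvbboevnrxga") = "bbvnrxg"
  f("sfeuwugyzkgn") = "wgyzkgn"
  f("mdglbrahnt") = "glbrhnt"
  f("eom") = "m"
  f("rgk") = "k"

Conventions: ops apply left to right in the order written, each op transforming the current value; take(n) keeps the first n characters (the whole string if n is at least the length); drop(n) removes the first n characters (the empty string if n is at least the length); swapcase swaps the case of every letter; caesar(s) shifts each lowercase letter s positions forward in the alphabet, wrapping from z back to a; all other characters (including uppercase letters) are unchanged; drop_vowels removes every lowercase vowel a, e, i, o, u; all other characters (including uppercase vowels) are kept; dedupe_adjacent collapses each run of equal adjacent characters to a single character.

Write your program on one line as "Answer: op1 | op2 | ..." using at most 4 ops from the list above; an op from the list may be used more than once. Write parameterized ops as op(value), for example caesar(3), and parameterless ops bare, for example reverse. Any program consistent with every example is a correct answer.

drop(1) | drop(1) | drop_vowels

Check, running the answer program on each example:
  "sks" -> "ks" -> "s" -> "s"
  "tvbboevnrxga" -> "vbboevnrxga" -> "bboevnrxga" -> "bbvnrxg"
  "sfeuwugyzkgn" -> "feuwugyzkgn" -> "euwugyzkgn" -> "wgyzkgn"
  "mdglbrahnt" -> "dglbrahnt" -> "glbrahnt" -> "glbrhnt"
  "eom" -> "om" -> "m" -> "m"
  "rgk" -> "gk" -> "k" -> "k"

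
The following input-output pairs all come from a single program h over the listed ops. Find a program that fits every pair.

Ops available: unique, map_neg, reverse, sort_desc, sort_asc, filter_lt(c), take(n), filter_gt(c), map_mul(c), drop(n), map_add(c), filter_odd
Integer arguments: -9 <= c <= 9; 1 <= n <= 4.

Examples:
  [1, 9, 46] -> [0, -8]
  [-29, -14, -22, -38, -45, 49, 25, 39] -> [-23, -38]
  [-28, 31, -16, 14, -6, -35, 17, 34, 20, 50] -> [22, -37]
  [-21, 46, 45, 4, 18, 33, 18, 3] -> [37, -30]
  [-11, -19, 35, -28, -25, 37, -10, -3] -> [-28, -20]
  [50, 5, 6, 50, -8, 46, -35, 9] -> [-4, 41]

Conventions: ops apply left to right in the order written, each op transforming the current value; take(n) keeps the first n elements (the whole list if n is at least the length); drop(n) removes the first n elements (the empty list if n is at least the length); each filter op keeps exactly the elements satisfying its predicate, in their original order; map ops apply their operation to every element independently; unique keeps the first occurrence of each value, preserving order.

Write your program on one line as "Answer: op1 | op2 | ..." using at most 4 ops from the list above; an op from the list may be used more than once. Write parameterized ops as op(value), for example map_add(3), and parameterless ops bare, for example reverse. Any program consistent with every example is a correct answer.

unique | take(2) | map_add(-9) | reverse

Check, running the answer program on each example:
  [1, 9, 46] -> [1, 9, 46] -> [1, 9] -> [-8, 0] -> [0, -8]
  [-29, -14, -22, -38, -45, 49, 25, 39] -> [-29, -14, -22, -38, -45, 49, 25, 39] -> [-29, -14] -> [-38, -23] -> [-23, -38]
  [-28, 31, -16, 14, -6, -35, 17, 34, 20, 50] -> [-28, 31, -16, 14, -6, -35, 17, 34, 20, 50] -> [-28, 31] -> [-37, 22] -> [22, -37]
  [-21, 46, 45, 4, 18, 33, 18, 3] -> [-21, 46, 45, 4, 18, 33, 3] -> [-21, 46] -> [-30, 37] -> [37, -30]
  [-11, -19, 35, -28, -25, 37, -10, -3] -> [-11, -19, 35, -28, -25, 37, -10, -3] -> [-11, -19] -> [-20, -28] -> [-28, -20]
  [50, 5, 6, 50, -8, 46, -35, 9] -> [50, 5, 6, -8, 46, -35, 9] -> [50, 5] -> [41, -4] -> [-4, 41]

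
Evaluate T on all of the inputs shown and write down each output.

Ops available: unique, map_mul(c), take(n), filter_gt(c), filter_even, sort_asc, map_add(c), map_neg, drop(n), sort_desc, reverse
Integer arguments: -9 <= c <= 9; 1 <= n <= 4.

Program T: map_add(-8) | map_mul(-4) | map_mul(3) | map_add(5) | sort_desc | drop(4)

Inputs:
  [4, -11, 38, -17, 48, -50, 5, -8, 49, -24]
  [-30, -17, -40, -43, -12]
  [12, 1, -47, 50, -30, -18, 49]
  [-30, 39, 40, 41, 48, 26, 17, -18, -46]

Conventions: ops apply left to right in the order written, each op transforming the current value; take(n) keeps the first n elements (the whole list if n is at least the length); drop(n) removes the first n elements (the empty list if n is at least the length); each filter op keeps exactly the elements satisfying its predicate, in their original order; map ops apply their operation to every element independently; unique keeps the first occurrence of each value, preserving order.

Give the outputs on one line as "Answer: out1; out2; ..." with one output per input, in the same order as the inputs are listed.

Execution, op by op:
  [4, -11, 38, -17, 48, -50, 5, -8, 49, -24] -> [-4, -19, 30, -25, 40, -58, -3, -16, 41, -32] -> [16, 76, -120, 100, -160, 232, 12, 64, -164, 128] -> [48, 228, -360, 300, -480, 696, 36, 192, -492, 384] -> [53, 233, -355, 305, -475, 701, 41, 197, -487, 389] -> [701, 389, 305, 233, 197, 53, 41, -355, -475, -487] -> [197, 53, 41, -355, -475, -487]
  [-30, -17, -40, -43, -12] -> [-38, -25, -48, -51, -20] -> [152, 100, 192, 204, 80] -> [456, 300, 576, 612, 240] -> [461, 305, 581, 617, 245] -> [617, 581, 461, 305, 245] -> [245]
  [12, 1, -47, 50, -30, -18, 49] -> [4, -7, -55, 42, -38, -26, 41] -> [-16, 28, 220, -168, 152, 104, -164] -> [-48, 84, 660, -504, 456, 312, -492] -> [-43, 89, 665, -499, 461, 317, -487] -> [665, 461, 317, 89, -43, -487, -499] -> [-43, -487, -499]
  [-30, 39, 40, 41, 48, 26, 17, -18, -46] -> [-38, 31, 32, 33, 40, 18, 9, -26, -54] -> [152, -124, -128, -132, -160, -72, -36, 104, 216] -> [456, -372, -384, -396, -480, -216, -108, 312, 648] -> [461, -367, -379, -391, -475, -211, -103, 317, 653] -> [653, 461, 317, -103, -211, -367, -379, -391, -475] -> [-211, -367, -379, -391, -475]

[197, 53, 41, -355, -475, -487]; [245]; [-43, -487, -499]; [-211, -367, -379, -391, -475]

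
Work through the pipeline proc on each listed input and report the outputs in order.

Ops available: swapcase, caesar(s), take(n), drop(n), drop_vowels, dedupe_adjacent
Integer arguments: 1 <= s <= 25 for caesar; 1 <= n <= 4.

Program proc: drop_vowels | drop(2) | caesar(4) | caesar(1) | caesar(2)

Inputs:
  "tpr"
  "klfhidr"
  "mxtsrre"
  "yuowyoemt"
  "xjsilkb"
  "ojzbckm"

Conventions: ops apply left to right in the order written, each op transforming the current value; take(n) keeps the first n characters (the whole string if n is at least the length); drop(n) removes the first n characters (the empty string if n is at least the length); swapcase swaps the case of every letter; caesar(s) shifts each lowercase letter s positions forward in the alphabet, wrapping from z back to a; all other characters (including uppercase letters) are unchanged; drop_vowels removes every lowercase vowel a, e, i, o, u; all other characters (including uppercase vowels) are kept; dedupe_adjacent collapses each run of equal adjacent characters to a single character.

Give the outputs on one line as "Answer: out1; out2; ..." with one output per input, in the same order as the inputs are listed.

Execution, op by op:
  "tpr" -> "tpr" -> "r" -> "v" -> "w" -> "y"
  "klfhidr" -> "klfhdr" -> "fhdr" -> "jlhv" -> "kmiw" -> "moky"
  "mxtsrre" -> "mxtsrr" -> "tsrr" -> "xwvv" -> "yxww" -> "azyy"
  "yuowyoemt" -> "ywymt" -> "ymt" -> "cqx" -> "dry" -> "fta"
  "xjsilkb" -> "xjslkb" -> "slkb" -> "wpof" -> "xqpg" -> "zsri"
  "ojzbckm" -> "jzbckm" -> "bckm" -> "fgoq" -> "ghpr" -> "ijrt"

"y"; "moky"; "azyy"; "fta"; "zsri"; "ijrt"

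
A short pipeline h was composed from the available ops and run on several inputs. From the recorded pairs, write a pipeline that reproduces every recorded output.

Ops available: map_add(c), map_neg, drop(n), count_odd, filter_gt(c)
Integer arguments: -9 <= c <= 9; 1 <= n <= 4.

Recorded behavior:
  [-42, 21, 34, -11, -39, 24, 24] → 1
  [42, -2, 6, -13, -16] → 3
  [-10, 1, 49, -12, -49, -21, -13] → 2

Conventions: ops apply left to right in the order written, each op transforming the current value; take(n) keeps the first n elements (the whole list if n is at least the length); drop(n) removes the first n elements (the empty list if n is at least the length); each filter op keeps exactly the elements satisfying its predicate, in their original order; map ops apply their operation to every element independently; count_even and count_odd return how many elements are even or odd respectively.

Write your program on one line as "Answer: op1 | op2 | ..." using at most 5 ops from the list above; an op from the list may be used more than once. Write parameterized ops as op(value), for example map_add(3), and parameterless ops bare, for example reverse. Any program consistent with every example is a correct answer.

map_add(-6) | map_neg | map_add(7) | filter_gt(5) | count_odd

Check, running the answer program on each example:
  [-42, 21, 34, -11, -39, 24, 24] -> [-48, 15, 28, -17, -45, 18, 18] -> [48, -15, -28, 17, 45, -18, -18] -> [55, -8, -21, 24, 52, -11, -11] -> [55, 24, 52] -> 1
  [42, -2, 6, -13, -16] -> [36, -8, 0, -19, -22] -> [-36, 8, 0, 19, 22] -> [-29, 15, 7, 26, 29] -> [15, 7, 26, 29] -> 3
  [-10, 1, 49, -12, -49, -21, -13] -> [-16, -5, 43, -18, -55, -27, -19] -> [16, 5, -43, 18, 55, 27, 19] -> [23, 12, -36, 25, 62, 34, 26] -> [23, 12, 25, 62, 34, 26] -> 2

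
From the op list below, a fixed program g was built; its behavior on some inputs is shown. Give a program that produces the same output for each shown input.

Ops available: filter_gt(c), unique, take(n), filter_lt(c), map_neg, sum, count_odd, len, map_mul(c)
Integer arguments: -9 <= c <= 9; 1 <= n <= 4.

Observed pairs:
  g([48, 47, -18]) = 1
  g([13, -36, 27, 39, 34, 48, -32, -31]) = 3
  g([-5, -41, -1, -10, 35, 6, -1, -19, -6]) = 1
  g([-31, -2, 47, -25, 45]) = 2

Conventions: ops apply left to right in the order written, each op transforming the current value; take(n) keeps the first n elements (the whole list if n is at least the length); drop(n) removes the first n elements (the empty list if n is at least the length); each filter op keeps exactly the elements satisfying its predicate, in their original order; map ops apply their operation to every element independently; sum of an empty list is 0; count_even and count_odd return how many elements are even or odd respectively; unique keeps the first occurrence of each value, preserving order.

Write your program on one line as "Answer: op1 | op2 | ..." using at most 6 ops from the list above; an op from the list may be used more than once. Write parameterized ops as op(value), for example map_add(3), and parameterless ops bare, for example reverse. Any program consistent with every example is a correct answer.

map_mul(-1) | unique | map_neg | filter_gt(-1) | count_odd

Check, running the answer program on each example:
  [48, 47, -18] -> [-48, -47, 18] -> [-48, -47, 18] -> [48, 47, -18] -> [48, 47] -> 1
  [13, -36, 27, 39, 34, 48, -32, -31] -> [-13, 36, -27, -39, -34, -48, 32, 31] -> [-13, 36, -27, -39, -34, -48, 32, 31] -> [13, -36, 27, 39, 34, 48, -32, -31] -> [13, 27, 39, 34, 48] -> 3
  [-5, -41, -1, -10, 35, 6, -1, -19, -6] -> [5, 41, 1, 10, -35, -6, 1, 19, 6] -> [5, 41, 1, 10, -35, -6, 19, 6] -> [-5, -41, -1, -10, 35, 6, -19, -6] -> [35, 6] -> 1
  [-31, -2, 47, -25, 45] -> [31, 2, -47, 25, -45] -> [31, 2, -47, 25, -45] -> [-31, -2, 47, -25, 45] -> [47, 45] -> 2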